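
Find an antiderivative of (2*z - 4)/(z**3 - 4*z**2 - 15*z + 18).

8*log(z - 6)/45 + log(z - 1)/10 - 5*log(z + 3)/18 + C

Factor the denominator: (z - 6)*(z - 1)*(z + 3).
Partial-fraction decomposition: -5/(18*(z + 3)) + 1/(10*(z - 1)) + 8/(45*(z - 6)).
Integrate each term: A/(z−a) contributes A·log|z−a|.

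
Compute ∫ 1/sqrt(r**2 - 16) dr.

log(r + sqrt(r**2 - 16)) + C

Substitute r = 4·sec(θ), so dr = 4·sec(θ)*tan(θ) dθ and the radical becomes sqrt(r**2 - 16) = 4·tan(θ) by the Pythagorean identity.
Integrate the resulting trig expression in θ, then back-substitute sec(θ) = r/4, tan(θ) = sqrt(r**2 - 16)/4 (absorbing any constant into C).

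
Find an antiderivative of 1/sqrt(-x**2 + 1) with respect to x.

asin(x) + C

Substitute x = sin(θ), so dx = cos(θ) dθ and the radical becomes sqrt(-x**2 + 1) = cos(θ) by the Pythagorean identity.
Integrate the resulting trig expression in θ, then back-substitute θ = asin(x), sin(θ) = x, cos(θ) = sqrt(-x**2 + 1) (absorbing any constant into C).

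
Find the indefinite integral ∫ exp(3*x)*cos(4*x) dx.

Let I denote the integral. Integrate by parts with u = cos(4*x), dv = exp(3*x) dx, so v = exp(3*x)/3: I = exp(3*x)*cos(4*x)/3 + (4/3)·∫ exp(3*x)*sin(4*x) dx.
Apply parts again with u = sin(4*x), dv = exp(3*x) dx: ∫ exp(3*x)*sin(4*x) dx = exp(3*x)*sin(4*x)/3 − (4/3)·I. Substituting back brings back I: I = 4*exp(3*x)*sin(4*x)/9 + exp(3*x)*cos(4*x)/3 − (16/9)·I.
Solving for I: (1 + 16/9)·I equals the remaining terms, so I = (9/25)·(4*exp(3*x)*sin(4*x)/9 + exp(3*x)*cos(4*x)/3).

4*exp(3*x)*sin(4*x)/25 + 3*exp(3*x)*cos(4*x)/25 + C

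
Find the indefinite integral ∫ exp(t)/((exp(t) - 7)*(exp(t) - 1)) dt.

Let u = e^t, du = e^t dt.
The integral becomes ∫ du/((u-7)(u-1)); decompose into partial fractions.

log(exp(t) - 7)/6 - log(exp(t) - 1)/6 + C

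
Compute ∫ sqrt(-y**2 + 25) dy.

Substitute y = 5·sin(θ), so dy = 5·cos(θ) dθ and the radical becomes sqrt(-y**2 + 25) = 5·cos(θ) by the Pythagorean identity.
Integrate the resulting trig expression in θ, then back-substitute θ = asin(y/5), sin(θ) = y/5, cos(θ) = sqrt(-y**2 + 25)/5 (absorbing any constant into C).

y*sqrt(-y**2 + 25)/2 + 25*asin(y/5)/2 + C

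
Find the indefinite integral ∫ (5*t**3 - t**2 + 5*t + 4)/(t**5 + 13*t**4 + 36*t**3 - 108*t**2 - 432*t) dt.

-log(t)/108 + 145*log(t - 3)/1701 - 22*log(t + 4)/7 + 2981*log(t + 6)/972 - 571/(54*t + 324) + C

Factor the denominator: t*(t - 3)*(t + 4)*(t + 6)**2.
Partial-fraction decomposition: 2981/(972*(t + 6)) + 571/(54*(t + 6)**2) - 22/(7*(t + 4)) + 145/(1701*(t - 3)) - 1/(108*t).
Integrate each term; A/(t−a) gives A·log|t−a|; A/(t−a)² gives −A/(t−a).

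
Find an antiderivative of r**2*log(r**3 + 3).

r**3*log(r**3 + 3)/3 - r**3/3 + log(r**3 + 3) + C

Let u = r**3 + 3, so du = (3*r**2) dr.
The integral becomes (1/3)·∫ log(u) du; integrate by parts with u′=log(u), dv′=du.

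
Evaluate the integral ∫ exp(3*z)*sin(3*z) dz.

exp(3*z)*sin(3*z)/6 - exp(3*z)*cos(3*z)/6 + C

Let I denote the integral. Integrate by parts with u = sin(3*z), dv = exp(3*z) dz, so v = exp(3*z)/3: I = exp(3*z)*sin(3*z)/3 − ∫ exp(3*z)*cos(3*z) dz.
Apply parts again with u = cos(3*z), dv = exp(3*z) dz: ∫ exp(3*z)*cos(3*z) dz = exp(3*z)*cos(3*z)/3 + I. Substituting back brings back I: I = exp(3*z)*sin(3*z)/3 - exp(3*z)*cos(3*z)/3 − I.
Solving for I: (1 + 1)·I equals the remaining terms, so I = (1/2)·(exp(3*z)*sin(3*z)/3 - exp(3*z)*cos(3*z)/3).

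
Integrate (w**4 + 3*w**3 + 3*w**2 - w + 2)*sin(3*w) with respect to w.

-w**4*cos(3*w)/3 + 4*w**3*sin(3*w)/9 - w**3*cos(3*w) + w**2*sin(3*w) - 5*w**2*cos(3*w)/9 + 10*w*sin(3*w)/27 + w*cos(3*w) - sin(3*w)/3 - 44*cos(3*w)/81 + C

Use integration by parts with u = w**4 + 3*w**3 + 3*w**2 - w + 2, dv = sin(3*w) dw, so v = -cos(3*w)/3.
Apply parts 4 times (tabular method): alternate signs, differentiate u down to 0, integrate dv up.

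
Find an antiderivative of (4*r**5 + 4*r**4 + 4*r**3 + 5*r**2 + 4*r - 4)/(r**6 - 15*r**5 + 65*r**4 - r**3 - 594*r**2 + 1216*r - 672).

78473*log(r - 7)/2700 - 10027*log(r - 4)/441 - 62*log(r - 2)/25 + 17*log(r - 1)/216 + 727*log(r + 3)/9800 + 2734/(63*r - 252) + C

Factor the denominator: (r - 7)*(r - 4)**2*(r - 2)*(r - 1)*(r + 3).
Partial-fraction decomposition: 727/(9800*(r + 3)) + 17/(216*(r - 1)) - 62/(25*(r - 2)) - 10027/(441*(r - 4)) - 2734/(63*(r - 4)**2) + 78473/(2700*(r - 7)).
Integrate each term; A/(r−a) gives A·log|r−a|; A/(r−a)² gives −A/(r−a).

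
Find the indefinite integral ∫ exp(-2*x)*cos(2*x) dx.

exp(-2*x)*sin(2*x)/4 - exp(-2*x)*cos(2*x)/4 + C

Let I denote the integral. Integrate by parts with u = cos(2*x), dv = exp(-2*x) dx, so v = -exp(-2*x)/2: I = -exp(-2*x)*cos(2*x)/2 − ∫ exp(-2*x)*sin(2*x) dx.
Apply parts again with u = sin(2*x), dv = exp(-2*x) dx: ∫ exp(-2*x)*sin(2*x) dx = -exp(-2*x)*sin(2*x)/2 + I. Substituting back brings back I: I = exp(-2*x)*sin(2*x)/2 - exp(-2*x)*cos(2*x)/2 − I.
Solving for I: (1 + 1)·I equals the remaining terms, so I = (1/2)·(exp(-2*x)*sin(2*x)/2 - exp(-2*x)*cos(2*x)/2).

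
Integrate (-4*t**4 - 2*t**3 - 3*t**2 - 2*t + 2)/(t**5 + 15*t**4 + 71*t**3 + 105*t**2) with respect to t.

Factor the denominator: t**2*(t + 3)*(t + 5)*(t + 7).
Partial-fraction decomposition: -9049/(392*(t + 7)) + 2313/(100*(t + 5)) - 289/(72*(t + 3)) - 352/(11025*t) + 2/(105*t**2).
Integrate each term; A/(t−a) gives A·log|t−a|; A/(t−a)² gives −A/(t−a).

-352*log(t)/11025 - 289*log(t + 3)/72 + 2313*log(t + 5)/100 - 9049*log(t + 7)/392 - 2/(105*t) + C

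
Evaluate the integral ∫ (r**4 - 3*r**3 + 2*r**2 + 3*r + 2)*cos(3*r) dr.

Use integration by parts with u = r**4 - 3*r**3 + 2*r**2 + 3*r + 2, dv = cos(3*r) dr, so v = sin(3*r)/3.
Apply parts 4 times (tabular method): alternate signs, differentiate u down to 0, integrate dv up.

r**4*sin(3*r)/3 - r**3*sin(3*r) + 4*r**3*cos(3*r)/9 + 2*r**2*sin(3*r)/9 - r**2*cos(3*r) + 5*r*sin(3*r)/3 + 4*r*cos(3*r)/27 + 50*sin(3*r)/81 + 5*cos(3*r)/9 + C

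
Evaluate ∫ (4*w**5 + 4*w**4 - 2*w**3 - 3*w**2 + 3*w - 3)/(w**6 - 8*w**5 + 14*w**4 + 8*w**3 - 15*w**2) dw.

Factor the denominator: w**2*(w - 5)*(w - 3)*(w - 1)*(w + 1).
Partial-fraction decomposition: 7/(48*(w + 1)) + 3/(16*(w - 1)) - 407/(48*(w - 3)) + 14687/(1200*(w - 5)) - 7/(75*w) + 1/(5*w**2).
Integrate each term; A/(w−a) gives A·log|w−a|; A/(w−a)² gives −A/(w−a).

-7*log(w)/75 + 14687*log(w - 5)/1200 - 407*log(w - 3)/48 + 3*log(w - 1)/16 + 7*log(w + 1)/48 - 1/(5*w) + C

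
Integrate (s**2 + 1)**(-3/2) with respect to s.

Substitute s = tan(θ), so ds = sec(θ)^2 dθ and the radical becomes sqrt(s**2 + 1) = sec(θ) by the Pythagorean identity.
Integrate the resulting trig expression in θ, then back-substitute tan(θ) = s, sec(θ) = sqrt(s**2 + 1) (absorbing any constant into C).

s/sqrt(s**2 + 1) + C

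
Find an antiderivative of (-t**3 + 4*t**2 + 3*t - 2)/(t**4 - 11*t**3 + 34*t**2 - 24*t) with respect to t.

Factor the denominator: t*(t - 6)*(t - 4)*(t - 1).
Partial-fraction decomposition: 4/(15*(t - 1)) - 5/(12*(t - 4)) - 14/(15*(t - 6)) + 1/(12*t).
Integrate each term: A/(t−a) contributes A·log|t−a|.

log(t)/12 - 14*log(t - 6)/15 - 5*log(t - 4)/12 + 4*log(t - 1)/15 + C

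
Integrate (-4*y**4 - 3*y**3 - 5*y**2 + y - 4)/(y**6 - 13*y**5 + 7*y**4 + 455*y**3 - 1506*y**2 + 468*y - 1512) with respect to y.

Factor the denominator: (y - 7)*(y - 6)**2*(y + 6)*(y**2 + 1).
Partial-fraction decomposition: -(5*y - 7)/(2738*(y**2 + 1)) + 2363/(34632*(y + 6)) + 1642573/(98568*(y - 6)) + 3005/(222*(y - 6)**2) - 435/(26*(y - 7)).
Integrate each term; A/(y−a) gives A·log|y−a|; the (By+D)/(y²+p²) term gives a log and an atan.

-435*log(y - 7)/26 + 1642573*log(y - 6)/98568 + 2363*log(y + 6)/34632 - 5*log(y**2 + 1)/5476 + 7*atan(y)/2738 - 3005/(222*y - 1332) + C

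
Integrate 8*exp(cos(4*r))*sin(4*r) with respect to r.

Let u = cos(4*r), so du = (-4*sin(4*r)) dr.
Rewriting, the integral becomes -2·∫ e^u du = -2·e^u.
Substituting back, u = cos(4*r).

-2*exp(cos(4*r)) + C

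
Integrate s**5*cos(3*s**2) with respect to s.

s**4*sin(3*s**2)/6 + s**2*cos(3*s**2)/9 - sin(3*s**2)/27 + C

Let u = s², du = 2s ds; rewrite as (1/2)∫ u^2·cos(3u) du.
Now integrate by parts 2 times.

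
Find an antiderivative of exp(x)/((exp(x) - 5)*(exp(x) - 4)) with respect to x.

Let u = e^x, du = e^x dx.
The integral becomes ∫ du/((u-4)(u-5)); decompose into partial fractions.

log(exp(x) - 5) - log(exp(x) - 4) + C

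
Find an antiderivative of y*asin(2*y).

Use integration by parts with u = arcsin(2*y), dv = y dy.
Then du = 2/sqrt(-4*y**2 + 1) dy.

y**2*asin(2*y)/2 + y*sqrt(-4*y**2 + 1)/8 - asin(2*y)/16 + C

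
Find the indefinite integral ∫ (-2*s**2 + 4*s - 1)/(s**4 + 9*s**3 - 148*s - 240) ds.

Factor the denominator: (s - 4)*(s + 2)*(s + 5)*(s + 6).
Partial-fraction decomposition: 97/(40*(s + 6)) - 71/(27*(s + 5)) + 17/(72*(s + 2)) - 17/(540*(s - 4)).
Integrate each term: A/(s−a) contributes A·log|s−a|.

-17*log(s - 4)/540 + 17*log(s + 2)/72 - 71*log(s + 5)/27 + 97*log(s + 6)/40 + C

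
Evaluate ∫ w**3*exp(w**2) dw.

Let u = w², du = 2w dw; rewrite as (1/2)∫ u^1·exp(1u) du.
Now integrate by parts 1 time.

(w**2 - 1)*exp(w**2)/2 + C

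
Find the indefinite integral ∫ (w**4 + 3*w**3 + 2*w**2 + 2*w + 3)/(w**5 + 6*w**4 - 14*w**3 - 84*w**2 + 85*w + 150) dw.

189*log(w - 3)/256 - 55*log(w - 2)/147 + log(w + 1)/192 + 7911*log(w + 5)/12544 + 293/(224*w + 1120) + C

Factor the denominator: (w - 3)*(w - 2)*(w + 1)*(w + 5)**2.
Partial-fraction decomposition: 7911/(12544*(w + 5)) - 293/(224*(w + 5)**2) + 1/(192*(w + 1)) - 55/(147*(w - 2)) + 189/(256*(w - 3)).
Integrate each term; A/(w−a) gives A·log|w−a|; A/(w−a)² gives −A/(w−a).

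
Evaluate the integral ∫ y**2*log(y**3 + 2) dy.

Let u = y**3 + 2, so du = (3*y**2) dy.
The integral becomes (1/3)·∫ log(u) du; integrate by parts with u′=log(u), dv′=du.

y**3*log(y**3 + 2)/3 - y**3/3 + 2*log(y**3 + 2)/3 + C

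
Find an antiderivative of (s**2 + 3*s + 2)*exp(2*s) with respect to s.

(s**2 + 2*s + 1)*exp(2*s)/2 + C

Use integration by parts with u = s**2 + 3*s + 2, dv = exp(2*s) ds, so v = exp(2*s)/2.
Apply parts 2 times (tabular method): alternate signs, differentiate u down to 0, integrate dv up.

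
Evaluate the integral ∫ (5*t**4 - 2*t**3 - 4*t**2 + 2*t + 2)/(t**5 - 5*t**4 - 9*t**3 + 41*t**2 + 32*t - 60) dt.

Factor the denominator: (t - 5)*(t - 3)*(t - 1)*(t + 2)**2.
Partial-fraction decomposition: 3964/(3675*(t + 2)) - 26/(35*(t + 2)**2) + 1/(24*(t - 1)) - 323/(100*(t - 3)) + 2787/(392*(t - 5)).
Integrate each term; A/(t−a) gives A·log|t−a|; A/(t−a)² gives −A/(t−a).

2787*log(t - 5)/392 - 323*log(t - 3)/100 + log(t - 1)/24 + 3964*log(t + 2)/3675 + 26/(35*t + 70) + C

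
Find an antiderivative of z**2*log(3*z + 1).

z**3*log(3*z + 1)/3 - z**3/9 + z**2/18 - z/27 + log(3*z + 1)/81 + C

Use integration by parts with u = log(3*z + 1), dv = z**2 dz.
Then du = 3/(3*z + 1) dz and v = z**3/3.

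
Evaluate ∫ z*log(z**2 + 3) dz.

Let u = z**2 + 3, so du = (2*z) dz.
The integral becomes (1/2)·∫ log(u) du; integrate by parts with u′=log(u), dv′=du.

z**2*log(z**2 + 3)/2 - z**2/2 + 3*log(z**2 + 3)/2 + C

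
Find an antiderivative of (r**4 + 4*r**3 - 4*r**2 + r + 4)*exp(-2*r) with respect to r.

Use integration by parts with u = r**4 + 4*r**3 - 4*r**2 + r + 4, dv = exp(-2*r) dr, so v = -exp(-2*r)/2.
Apply parts 4 times (tabular method): alternate signs, differentiate u down to 0, integrate dv up.

(-r**4 - 6*r**3 - 5*r**2 - 6*r - 7)*exp(-2*r)/2 + C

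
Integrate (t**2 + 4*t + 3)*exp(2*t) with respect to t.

Use integration by parts with u = t**2 + 4*t + 3, dv = exp(2*t) dt, so v = exp(2*t)/2.
Apply parts 2 times (tabular method): alternate signs, differentiate u down to 0, integrate dv up.

(2*t**2 + 6*t + 3)*exp(2*t)/4 + C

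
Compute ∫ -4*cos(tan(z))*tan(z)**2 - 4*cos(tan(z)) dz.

-4*sin(tan(z)) + C

Let u = tan(z), so du = (tan(z)**2 + 1) dz.
Rewriting, the integral becomes -4·∫ cos(u) du = -4·sin(u).
Substituting back, u = tan(z).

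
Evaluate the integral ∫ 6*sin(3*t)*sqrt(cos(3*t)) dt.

-4*cos(3*t)**(3/2)/3 + C

Let u = cos(3*t), so du = (-3*sin(3*t)) dt.
Rewriting, the integral becomes -2·∫ √u du = -2·(2/3)u^(3/2).
Substituting back, u = cos(3*t).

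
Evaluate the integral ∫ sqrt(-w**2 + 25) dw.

w*sqrt(-w**2 + 25)/2 + 25*asin(w/5)/2 + C

Substitute w = 5·sin(θ), so dw = 5·cos(θ) dθ and the radical becomes sqrt(-w**2 + 25) = 5·cos(θ) by the Pythagorean identity.
Integrate the resulting trig expression in θ, then back-substitute θ = asin(w/5), sin(θ) = w/5, cos(θ) = sqrt(-w**2 + 25)/5 (absorbing any constant into C).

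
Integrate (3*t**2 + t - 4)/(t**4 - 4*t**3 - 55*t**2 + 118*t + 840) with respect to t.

Factor the denominator: (t - 7)*(t - 6)*(t + 4)*(t + 5).
Partial-fraction decomposition: -1/(2*(t + 5)) + 4/(11*(t + 4)) - 1/(t - 6) + 25/(22*(t - 7)).
Integrate each term: A/(t−a) contributes A·log|t−a|.

25*log(t - 7)/22 - log(t - 6) + 4*log(t + 4)/11 - log(t + 5)/2 + C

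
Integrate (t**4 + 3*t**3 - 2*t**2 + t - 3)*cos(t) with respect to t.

Use integration by parts with u = t**4 + 3*t**3 - 2*t**2 + t - 3, dv = cos(t) dt, so v = sin(t).
Apply parts 4 times (tabular method): alternate signs, differentiate u down to 0, integrate dv up.

t**4*sin(t) + 3*t**3*sin(t) + 4*t**3*cos(t) - 14*t**2*sin(t) + 9*t**2*cos(t) - 17*t*sin(t) - 28*t*cos(t) + 25*sin(t) - 17*cos(t) + C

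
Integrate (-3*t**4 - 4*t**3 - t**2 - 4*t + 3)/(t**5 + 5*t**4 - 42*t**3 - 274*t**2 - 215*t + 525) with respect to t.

-961*log(t - 7)/960 + log(t - 1)/96 - 129*log(t + 3)/160 - 77*log(t + 5)/64 - 153/(16*t + 80) + C

Factor the denominator: (t - 7)*(t - 1)*(t + 3)*(t + 5)**2.
Partial-fraction decomposition: -77/(64*(t + 5)) + 153/(16*(t + 5)**2) - 129/(160*(t + 3)) + 1/(96*(t - 1)) - 961/(960*(t - 7)).
Integrate each term; A/(t−a) gives A·log|t−a|; A/(t−a)² gives −A/(t−a).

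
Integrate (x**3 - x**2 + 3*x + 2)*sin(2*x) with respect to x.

Use integration by parts with u = x**3 - x**2 + 3*x + 2, dv = sin(2*x) dx, so v = -cos(2*x)/2.
Apply parts 3 times (tabular method): alternate signs, differentiate u down to 0, integrate dv up.

-x**3*cos(2*x)/2 + 3*x**2*sin(2*x)/4 + x**2*cos(2*x)/2 - x*sin(2*x)/2 - 3*x*cos(2*x)/4 + 3*sin(2*x)/8 - 5*cos(2*x)/4 + C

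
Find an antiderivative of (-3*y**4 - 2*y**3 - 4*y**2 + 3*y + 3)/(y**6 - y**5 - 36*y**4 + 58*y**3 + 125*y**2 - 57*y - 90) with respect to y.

-2207*log(y - 5)/3168 + 107*log(y - 3)/192 - 3*log(y - 1)/224 - 161*log(y + 1)/2880 + 241*log(y + 6)/1155 - 1/(48*y + 48) + C

Factor the denominator: (y - 5)*(y - 3)*(y - 1)*(y + 1)**2*(y + 6).
Partial-fraction decomposition: 241/(1155*(y + 6)) - 161/(2880*(y + 1)) + 1/(48*(y + 1)**2) - 3/(224*(y - 1)) + 107/(192*(y - 3)) - 2207/(3168*(y - 5)).
Integrate each term; A/(y−a) gives A·log|y−a|; A/(y−a)² gives −A/(y−a).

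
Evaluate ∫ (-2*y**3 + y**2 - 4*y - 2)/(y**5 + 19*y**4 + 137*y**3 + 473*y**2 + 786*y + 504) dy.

13*log(y + 2)/5 + 329*log(y + 3)/16 - 79*log(y + 4)/3 + 761*log(y + 7)/240 + 73/(4*y + 12) + C

Factor the denominator: (y + 2)*(y + 3)**2*(y + 4)*(y + 7).
Partial-fraction decomposition: 761/(240*(y + 7)) - 79/(3*(y + 4)) + 329/(16*(y + 3)) - 73/(4*(y + 3)**2) + 13/(5*(y + 2)).
Integrate each term; A/(y−a) gives A·log|y−a|; A/(y−a)² gives −A/(y−a).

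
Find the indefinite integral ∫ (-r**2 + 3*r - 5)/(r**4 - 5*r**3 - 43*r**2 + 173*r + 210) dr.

Factor the denominator: (r - 7)*(r - 5)*(r + 1)*(r + 6).
Partial-fraction decomposition: 59/(715*(r + 6)) - 3/(80*(r + 1)) + 5/(44*(r - 5)) - 33/(208*(r - 7)).
Integrate each term: A/(r−a) contributes A·log|r−a|.

-33*log(r - 7)/208 + 5*log(r - 5)/44 - 3*log(r + 1)/80 + 59*log(r + 6)/715 + C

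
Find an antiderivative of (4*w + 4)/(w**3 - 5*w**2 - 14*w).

-2*log(w)/7 + 32*log(w - 7)/63 - 2*log(w + 2)/9 + C

Factor the denominator: w*(w - 7)*(w + 2).
Partial-fraction decomposition: -2/(9*(w + 2)) + 32/(63*(w - 7)) - 2/(7*w).
Integrate each term: A/(w−a) contributes A·log|w−a|.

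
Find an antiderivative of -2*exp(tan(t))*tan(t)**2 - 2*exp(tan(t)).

Let u = tan(t), so du = (tan(t)**2 + 1) dt.
Rewriting, the integral becomes -2·∫ e^u du = -2·e^u.
Substituting back, u = tan(t).

-2*exp(tan(t)) + C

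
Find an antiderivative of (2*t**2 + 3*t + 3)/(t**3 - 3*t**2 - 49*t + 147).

61*log(t - 7)/28 - 3*log(t - 3)/4 + 4*log(t + 7)/7 + C

Factor the denominator: (t - 7)*(t - 3)*(t + 7).
Partial-fraction decomposition: 4/(7*(t + 7)) - 3/(4*(t - 3)) + 61/(28*(t - 7)).
Integrate each term: A/(t−a) contributes A·log|t−a|.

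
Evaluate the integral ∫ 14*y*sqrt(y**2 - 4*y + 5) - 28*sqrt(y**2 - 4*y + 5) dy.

Let u = y**2 - 4*y + 5, so du = (2*y - 4) dy.
Rewriting, the integral becomes 7·∫ √u du = 7·(2/3)u^(3/2).
Substituting back, u = y**2 - 4*y + 5.

14*(y**2 - 4*y + 5)**(3/2)/3 + C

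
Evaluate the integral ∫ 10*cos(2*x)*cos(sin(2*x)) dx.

5*sin(sin(2*x)) + C

Let u = sin(2*x), so du = (2*cos(2*x)) dx.
Rewriting, the integral becomes 5·∫ cos(u) du = 5·sin(u).
Substituting back, u = sin(2*x).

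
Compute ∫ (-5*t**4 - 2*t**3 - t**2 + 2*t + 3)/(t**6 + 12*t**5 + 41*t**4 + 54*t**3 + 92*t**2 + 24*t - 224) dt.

-log(t - 1)/200 + 23*log(t + 2)/80 - 391*log(t + 4)/200 + 3793*log(t + 7)/2120 - 2473*log(t**2 + 4)/42400 + 3011*atan(t/2)/21200 + C

Factor the denominator: (t - 1)*(t + 2)*(t + 4)*(t + 7)*(t**2 + 4).
Partial-fraction decomposition: -(2473*t - 6022)/(21200*(t**2 + 4)) + 3793/(2120*(t + 7)) - 391/(200*(t + 4)) + 23/(80*(t + 2)) - 1/(200*(t - 1)).
Integrate each term; A/(t−a) gives A·log|t−a|; the (Bt+D)/(t²+p²) term gives a log and an atan.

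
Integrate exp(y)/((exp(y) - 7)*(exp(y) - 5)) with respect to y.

log(exp(y) - 7)/2 - log(exp(y) - 5)/2 + C

Let u = e^y, du = e^y dy.
The integral becomes ∫ du/((u-5)(u-7)); decompose into partial fractions.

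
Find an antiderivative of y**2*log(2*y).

y**3*(log(y) + log(2))/3 - y**3/9 + C

Use integration by parts with u = log(2*y), dv = y**2 dy.
Then du = 1/y dy and v = y**3/3.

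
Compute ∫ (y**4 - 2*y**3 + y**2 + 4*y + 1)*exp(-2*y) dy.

(-2*y**4 - 2*y**2 - 10*y - 7)*exp(-2*y)/4 + C

Use integration by parts with u = y**4 - 2*y**3 + y**2 + 4*y + 1, dv = exp(-2*y) dy, so v = -exp(-2*y)/2.
Apply parts 4 times (tabular method): alternate signs, differentiate u down to 0, integrate dv up.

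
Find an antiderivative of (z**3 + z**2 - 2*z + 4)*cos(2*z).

Use integration by parts with u = z**3 + z**2 - 2*z + 4, dv = cos(2*z) dz, so v = sin(2*z)/2.
Apply parts 3 times (tabular method): alternate signs, differentiate u down to 0, integrate dv up.

z**3*sin(2*z)/2 + z**2*sin(2*z)/2 + 3*z**2*cos(2*z)/4 - 7*z*sin(2*z)/4 + z*cos(2*z)/2 + 7*sin(2*z)/4 - 7*cos(2*z)/8 + C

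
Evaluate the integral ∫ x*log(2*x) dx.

Use integration by parts with u = log(2*x), dv = x dx.
Then du = 1/x dx and v = x**2/2.

x**2*(log(x) + log(2))/2 - x**2/4 + C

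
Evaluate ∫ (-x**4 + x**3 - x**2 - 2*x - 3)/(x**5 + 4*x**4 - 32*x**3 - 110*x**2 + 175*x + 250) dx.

-269*log(x - 5)/900 + 19*log(x - 2)/441 - log(x + 1)/72 - 7157*log(x + 5)/9800 - 96/(35*x + 175) + C

Factor the denominator: (x - 5)*(x - 2)*(x + 1)*(x + 5)**2.
Partial-fraction decomposition: -7157/(9800*(x + 5)) + 96/(35*(x + 5)**2) - 1/(72*(x + 1)) + 19/(441*(x - 2)) - 269/(900*(x - 5)).
Integrate each term; A/(x−a) gives A·log|x−a|; A/(x−a)² gives −A/(x−a).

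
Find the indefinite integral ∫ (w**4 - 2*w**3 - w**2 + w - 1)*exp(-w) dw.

Use integration by parts with u = w**4 - 2*w**3 - w**2 + w - 1, dv = exp(-w) dw, so v = -exp(-w).
Apply parts 4 times (tabular method): alternate signs, differentiate u down to 0, integrate dv up.

(-w**4 - 2*w**3 - 5*w**2 - 11*w - 10)*exp(-w) + C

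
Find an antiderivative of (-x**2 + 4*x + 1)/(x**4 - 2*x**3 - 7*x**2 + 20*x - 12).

-6*log(x - 2)/5 + log(x - 1) + log(x + 3)/5 - 1/(x - 2) + C

Factor the denominator: (x - 2)**2*(x - 1)*(x + 3).
Partial-fraction decomposition: 1/(5*(x + 3)) + 1/(x - 1) - 6/(5*(x - 2)) + (x - 2)**(-2).
Integrate each term; A/(x−a) gives A·log|x−a|; A/(x−a)² gives −A/(x−a).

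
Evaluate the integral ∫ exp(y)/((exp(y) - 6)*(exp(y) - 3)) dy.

log(exp(y) - 6)/3 - log(exp(y) - 3)/3 + C

Let u = e^y, du = e^y dy.
The integral becomes ∫ du/((u-6)(u-3)); decompose into partial fractions.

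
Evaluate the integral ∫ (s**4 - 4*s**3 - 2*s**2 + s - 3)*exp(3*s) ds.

Use integration by parts with u = s**4 - 4*s**3 - 2*s**2 + s - 3, dv = exp(3*s) ds, so v = exp(3*s)/3.
Apply parts 4 times (tabular method): alternate signs, differentiate u down to 0, integrate dv up.

(27*s**4 - 144*s**3 + 90*s**2 - 33*s - 70)*exp(3*s)/81 + C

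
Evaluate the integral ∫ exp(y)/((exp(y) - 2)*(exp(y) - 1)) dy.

Let u = e^y, du = e^y dy.
The integral becomes ∫ du/((u-1)(u-2)); decompose into partial fractions.

log(exp(y) - 2) - log(exp(y) - 1) + C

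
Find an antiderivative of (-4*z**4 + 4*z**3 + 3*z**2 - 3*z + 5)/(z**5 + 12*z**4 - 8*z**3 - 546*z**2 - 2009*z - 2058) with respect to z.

Factor the denominator: (z - 7)*(z + 2)*(z + 3)*(z + 7)**2.
Partial-fraction decomposition: -55721/(39200*(z + 7)) + 10803/(280*(z + 7)**2) - 391/(160*(z + 3)) + 73/(225*(z + 2)) - 8101/(17640*(z - 7)).
Integrate each term; A/(z−a) gives A·log|z−a|; A/(z−a)² gives −A/(z−a).

-8101*log(z - 7)/17640 + 73*log(z + 2)/225 - 391*log(z + 3)/160 - 55721*log(z + 7)/39200 - 10803/(280*z + 1960) + C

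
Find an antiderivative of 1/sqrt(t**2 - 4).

Substitute t = 2·sec(θ), so dt = 2·sec(θ)*tan(θ) dθ and the radical becomes sqrt(t**2 - 4) = 2·tan(θ) by the Pythagorean identity.
Integrate the resulting trig expression in θ, then back-substitute sec(θ) = t/2, tan(θ) = sqrt(t**2 - 4)/2 (absorbing any constant into C).

log(t + sqrt(t**2 - 4)) + C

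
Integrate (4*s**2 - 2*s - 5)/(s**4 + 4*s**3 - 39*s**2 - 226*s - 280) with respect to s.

59*log(s - 7)/396 - 5*log(s + 2)/18 + 67*log(s + 4)/22 - 35*log(s + 5)/12 + C

Factor the denominator: (s - 7)*(s + 2)*(s + 4)*(s + 5).
Partial-fraction decomposition: -35/(12*(s + 5)) + 67/(22*(s + 4)) - 5/(18*(s + 2)) + 59/(396*(s - 7)).
Integrate each term: A/(s−a) contributes A·log|s−a|.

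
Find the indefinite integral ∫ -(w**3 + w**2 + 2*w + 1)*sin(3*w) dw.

Use integration by parts with u = w**3 + w**2 + 2*w + 1, dv = -sin(3*w) dw, so v = cos(3*w)/3.
Apply parts 3 times (tabular method): alternate signs, differentiate u down to 0, integrate dv up.

w**3*cos(3*w)/3 - w**2*sin(3*w)/3 + w**2*cos(3*w)/3 - 2*w*sin(3*w)/9 + 4*w*cos(3*w)/9 - 4*sin(3*w)/27 + 7*cos(3*w)/27 + C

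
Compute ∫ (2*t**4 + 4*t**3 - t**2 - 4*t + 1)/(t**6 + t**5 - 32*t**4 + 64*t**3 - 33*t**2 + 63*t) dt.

log(t)/63 + 167*log(t - 3)/900 - 341*log(t + 7)/3500 - 13*log(t**2 + 1)/250 - 9*atan(t)/125 - 5/(6*t - 18) + C

Factor the denominator: t*(t - 3)**2*(t + 7)*(t**2 + 1).
Partial-fraction decomposition: -(13*t + 9)/(125*(t**2 + 1)) - 341/(3500*(t + 7)) + 167/(900*(t - 3)) + 5/(6*(t - 3)**2) + 1/(63*t).
Integrate each term; A/(t−a) gives A·log|t−a|; the (Bt+D)/(t²+p²) term gives a log and an atan.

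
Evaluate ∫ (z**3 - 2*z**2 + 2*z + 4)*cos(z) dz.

z**3*sin(z) - 2*z**2*sin(z) + 3*z**2*cos(z) - 4*z*sin(z) - 4*z*cos(z) + 8*sin(z) - 4*cos(z) + C

Use integration by parts with u = z**3 - 2*z**2 + 2*z + 4, dv = cos(z) dz, so v = sin(z).
Apply parts 3 times (tabular method): alternate signs, differentiate u down to 0, integrate dv up.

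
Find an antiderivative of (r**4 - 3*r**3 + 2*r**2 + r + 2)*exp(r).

Use integration by parts with u = r**4 - 3*r**3 + 2*r**2 + r + 2, dv = exp(r) dr, so v = exp(r).
Apply parts 4 times (tabular method): alternate signs, differentiate u down to 0, integrate dv up.

(r**4 - 7*r**3 + 23*r**2 - 45*r + 47)*exp(r) + C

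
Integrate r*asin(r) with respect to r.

Use integration by parts with u = arcsin(r), dv = r dr.
Then du = 1/sqrt(-r**2 + 1) dr.

r**2*asin(r)/2 + r*sqrt(-r**2 + 1)/4 - asin(r)/4 + C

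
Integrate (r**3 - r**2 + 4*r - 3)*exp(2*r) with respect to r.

(4*r**3 - 10*r**2 + 26*r - 25)*exp(2*r)/8 + C

Use integration by parts with u = r**3 - r**2 + 4*r - 3, dv = exp(2*r) dr, so v = exp(2*r)/2.
Apply parts 3 times (tabular method): alternate signs, differentiate u down to 0, integrate dv up.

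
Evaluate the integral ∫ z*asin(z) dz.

Use integration by parts with u = arcsin(z), dv = z dz.
Then du = 1/sqrt(-z**2 + 1) dz.

z**2*asin(z)/2 + z*sqrt(-z**2 + 1)/4 - asin(z)/4 + C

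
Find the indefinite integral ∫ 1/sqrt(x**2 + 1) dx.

log(x + sqrt(x**2 + 1)) + C

Substitute x = tan(θ), so dx = sec(θ)^2 dθ and the radical becomes sqrt(x**2 + 1) = sec(θ) by the Pythagorean identity.
Integrate the resulting trig expression in θ, then back-substitute tan(θ) = x, sec(θ) = sqrt(x**2 + 1) (absorbing any constant into C).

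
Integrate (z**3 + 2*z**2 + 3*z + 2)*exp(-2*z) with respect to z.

(-4*z**3 - 14*z**2 - 26*z - 21)*exp(-2*z)/8 + C

Use integration by parts with u = z**3 + 2*z**2 + 3*z + 2, dv = exp(-2*z) dz, so v = -exp(-2*z)/2.
Apply parts 3 times (tabular method): alternate signs, differentiate u down to 0, integrate dv up.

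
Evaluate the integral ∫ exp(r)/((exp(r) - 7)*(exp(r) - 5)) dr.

log(exp(r) - 7)/2 - log(exp(r) - 5)/2 + C

Let u = e^r, du = e^r dr.
The integral becomes ∫ du/((u-7)(u-5)); decompose into partial fractions.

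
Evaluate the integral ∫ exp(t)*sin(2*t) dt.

exp(t)*sin(2*t)/5 - 2*exp(t)*cos(2*t)/5 + C

Let I denote the integral. Integrate by parts with u = sin(2*t), dv = exp(t) dt, so v = exp(t): I = exp(t)*sin(2*t) − 2·∫ exp(t)*cos(2*t) dt.
Apply parts again with u = cos(2*t), dv = exp(t) dt: ∫ exp(t)*cos(2*t) dt = exp(t)*cos(2*t) + 2·I. Substituting back brings back I: I = exp(t)*sin(2*t) - 2*exp(t)*cos(2*t) − 4·I.
Solving for I: (1 + 4)·I equals the remaining terms, so I = (1/5)·(exp(t)*sin(2*t) - 2*exp(t)*cos(2*t)).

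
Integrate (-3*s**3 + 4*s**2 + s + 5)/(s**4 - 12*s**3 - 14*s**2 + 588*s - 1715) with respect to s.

Factor the denominator: (s - 7)**2*(s - 5)*(s + 7).
Partial-fraction decomposition: -1223/(2352*(s + 7)) - 265/(48*(s - 5)) + 149/(49*(s - 7)) - 821/(28*(s - 7)**2).
Integrate each term; A/(s−a) gives A·log|s−a|; A/(s−a)² gives −A/(s−a).

149*log(s - 7)/49 - 265*log(s - 5)/48 - 1223*log(s + 7)/2352 + 821/(28*s - 196) + C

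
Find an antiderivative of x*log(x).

x**2*log(x)/2 - x**2/4 + C

Use integration by parts with u = log(x), dv = x dx.
Then du = 1/x dx and v = x**2/2.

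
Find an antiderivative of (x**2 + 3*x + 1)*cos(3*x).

x**2*sin(3*x)/3 + x*sin(3*x) + 2*x*cos(3*x)/9 + 7*sin(3*x)/27 + cos(3*x)/3 + C

Use integration by parts with u = x**2 + 3*x + 1, dv = cos(3*x) dx, so v = sin(3*x)/3.
Apply parts 2 times (tabular method): alternate signs, differentiate u down to 0, integrate dv up.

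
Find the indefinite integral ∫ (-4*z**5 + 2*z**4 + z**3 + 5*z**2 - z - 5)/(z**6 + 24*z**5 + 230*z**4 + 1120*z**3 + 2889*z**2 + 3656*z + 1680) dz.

Factor the denominator: (z + 1)*(z + 3)*(z + 4)**2*(z + 5)*(z + 7).
Partial-fraction decomposition: -11989/(72*(z + 7)) + 6875/(8*(z + 5)) - 625/(z + 4) + 1541/(3*(z + 4)**2) - 575/(8*(z + 3)) + 1/(72*(z + 1)).
Integrate each term; A/(z−a) gives A·log|z−a|; A/(z−a)² gives −A/(z−a).

log(z + 1)/72 - 575*log(z + 3)/8 - 625*log(z + 4) + 6875*log(z + 5)/8 - 11989*log(z + 7)/72 - 1541/(3*z + 12) + C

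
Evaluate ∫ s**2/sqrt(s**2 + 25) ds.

s*sqrt(s**2 + 25)/2 - 25*log(s + sqrt(s**2 + 25))/2 + C

Substitute s = 5·tan(θ), so ds = 5·sec(θ)^2 dθ and the radical becomes sqrt(s**2 + 25) = 5·sec(θ) by the Pythagorean identity.
Integrate the resulting trig expression in θ, then back-substitute tan(θ) = s/5, sec(θ) = sqrt(s**2 + 25)/5 (absorbing any constant into C).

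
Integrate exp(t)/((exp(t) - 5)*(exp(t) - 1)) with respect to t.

Let u = e^t, du = e^t dt.
The integral becomes ∫ du/((u-1)(u-5)); decompose into partial fractions.

log(exp(t) - 5)/4 - log(exp(t) - 1)/4 + C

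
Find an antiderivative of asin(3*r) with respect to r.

Use integration by parts with u = arcsin(3*r), dv = dr.
Then du = 3/sqrt(-9*r**2 + 1) dr.

r*asin(3*r) + sqrt(-9*r**2 + 1)/3 + C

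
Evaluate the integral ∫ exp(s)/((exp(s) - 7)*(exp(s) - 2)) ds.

Let u = e^s, du = e^s ds.
The integral becomes ∫ du/((u-2)(u-7)); decompose into partial fractions.

log(exp(s) - 7)/5 - log(exp(s) - 2)/5 + C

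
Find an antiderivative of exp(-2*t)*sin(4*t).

Let I denote the integral. Integrate by parts with u = sin(4*t), dv = exp(-2*t) dt, so v = -exp(-2*t)/2: I = -exp(-2*t)*sin(4*t)/2 + 2·∫ exp(-2*t)*cos(4*t) dt.
Apply parts again with u = cos(4*t), dv = exp(-2*t) dt: ∫ exp(-2*t)*cos(4*t) dt = -exp(-2*t)*cos(4*t)/2 − 2·I. Substituting back brings back I: I = -exp(-2*t)*sin(4*t)/2 - exp(-2*t)*cos(4*t) − 4·I.
Solving for I: (1 + 4)·I equals the remaining terms, so I = (1/5)·(-exp(-2*t)*sin(4*t)/2 - exp(-2*t)*cos(4*t)).

-exp(-2*t)*sin(4*t)/10 - exp(-2*t)*cos(4*t)/5 + C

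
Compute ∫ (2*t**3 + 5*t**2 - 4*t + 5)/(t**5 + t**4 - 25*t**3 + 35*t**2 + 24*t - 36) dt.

23*log(t - 3)/18 - 11*log(t - 2)/8 + 2*log(t - 1)/7 - log(t + 1)/10 - 223*log(t + 6)/2520 + C

Factor the denominator: (t - 3)*(t - 2)*(t - 1)*(t + 1)*(t + 6).
Partial-fraction decomposition: -223/(2520*(t + 6)) - 1/(10*(t + 1)) + 2/(7*(t - 1)) - 11/(8*(t - 2)) + 23/(18*(t - 3)).
Integrate each term: A/(t−a) contributes A·log|t−a|.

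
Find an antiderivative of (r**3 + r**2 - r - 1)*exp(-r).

Use integration by parts with u = r**3 + r**2 - r - 1, dv = exp(-r) dr, so v = -exp(-r).
Apply parts 3 times (tabular method): alternate signs, differentiate u down to 0, integrate dv up.

(-r**3 - 4*r**2 - 7*r - 6)*exp(-r) + C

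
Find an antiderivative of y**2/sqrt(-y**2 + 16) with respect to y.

Substitute y = 4·sin(θ), so dy = 4·cos(θ) dθ and the radical becomes sqrt(-y**2 + 16) = 4·cos(θ) by the Pythagorean identity.
Integrate the resulting trig expression in θ, then back-substitute θ = asin(y/4), sin(θ) = y/4, cos(θ) = sqrt(-y**2 + 16)/4 (absorbing any constant into C).

-y*sqrt(-y**2 + 16)/2 + 8*asin(y/4) + C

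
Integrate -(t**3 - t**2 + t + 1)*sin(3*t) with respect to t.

t**3*cos(3*t)/3 - t**2*sin(3*t)/3 - t**2*cos(3*t)/3 + 2*t*sin(3*t)/9 + t*cos(3*t)/9 - sin(3*t)/27 + 11*cos(3*t)/27 + C

Use integration by parts with u = t**3 - t**2 + t + 1, dv = -sin(3*t) dt, so v = cos(3*t)/3.
Apply parts 3 times (tabular method): alternate signs, differentiate u down to 0, integrate dv up.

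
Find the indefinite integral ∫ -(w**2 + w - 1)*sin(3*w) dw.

Use integration by parts with u = w**2 + w - 1, dv = -sin(3*w) dw, so v = cos(3*w)/3.
Apply parts 2 times (tabular method): alternate signs, differentiate u down to 0, integrate dv up.

w**2*cos(3*w)/3 - 2*w*sin(3*w)/9 + w*cos(3*w)/3 - sin(3*w)/9 - 11*cos(3*w)/27 + C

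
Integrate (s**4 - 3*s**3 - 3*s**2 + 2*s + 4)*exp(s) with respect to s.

(s**4 - 7*s**3 + 18*s**2 - 34*s + 38)*exp(s) + C

Use integration by parts with u = s**4 - 3*s**3 - 3*s**2 + 2*s + 4, dv = exp(s) ds, so v = exp(s).
Apply parts 4 times (tabular method): alternate signs, differentiate u down to 0, integrate dv up.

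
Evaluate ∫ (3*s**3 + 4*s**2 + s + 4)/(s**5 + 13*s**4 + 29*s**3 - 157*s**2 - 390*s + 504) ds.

31*log(s - 3)/315 - 3*log(s - 1)/140 - 64*log(s + 4)/105 + 253*log(s + 6)/63 - 209*log(s + 7)/60 + C

Factor the denominator: (s - 3)*(s - 1)*(s + 4)*(s + 6)*(s + 7).
Partial-fraction decomposition: -209/(60*(s + 7)) + 253/(63*(s + 6)) - 64/(105*(s + 4)) - 3/(140*(s - 1)) + 31/(315*(s - 3)).
Integrate each term: A/(s−a) contributes A·log|s−a|.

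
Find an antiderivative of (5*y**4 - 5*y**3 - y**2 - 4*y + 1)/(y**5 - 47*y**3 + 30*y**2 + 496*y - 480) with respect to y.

Factor the denominator: (y - 5)*(y - 4)*(y - 1)*(y + 4)*(y + 6).
Partial-fraction decomposition: 7549/(1540*(y + 6)) - 1601/(720*(y + 4)) - 1/(105*(y - 1)) - 929/(240*(y - 4)) + 614/(99*(y - 5)).
Integrate each term: A/(y−a) contributes A·log|y−a|.

614*log(y - 5)/99 - 929*log(y - 4)/240 - log(y - 1)/105 - 1601*log(y + 4)/720 + 7549*log(y + 6)/1540 + C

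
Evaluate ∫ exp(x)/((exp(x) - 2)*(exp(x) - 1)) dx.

log(exp(x) - 2) - log(exp(x) - 1) + C

Let u = e^x, du = e^x dx.
The integral becomes ∫ du/((u-2)(u-1)); decompose into partial fractions.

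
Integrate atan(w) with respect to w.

w*atan(w) - log(w**2 + 1)/2 + C

Use integration by parts with u = arctan(w), dv = dw.
Then du = 1/(w**2 + 1) dw.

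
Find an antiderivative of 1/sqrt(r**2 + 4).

Substitute r = 2·tan(θ), so dr = 2·sec(θ)^2 dθ and the radical becomes sqrt(r**2 + 4) = 2·sec(θ) by the Pythagorean identity.
Integrate the resulting trig expression in θ, then back-substitute tan(θ) = r/2, sec(θ) = sqrt(r**2 + 4)/2 (absorbing any constant into C).

log(r + sqrt(r**2 + 4)) + C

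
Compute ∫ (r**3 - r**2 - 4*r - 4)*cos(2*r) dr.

Use integration by parts with u = r**3 - r**2 - 4*r - 4, dv = cos(2*r) dr, so v = sin(2*r)/2.
Apply parts 3 times (tabular method): alternate signs, differentiate u down to 0, integrate dv up.

r**3*sin(2*r)/2 - r**2*sin(2*r)/2 + 3*r**2*cos(2*r)/4 - 11*r*sin(2*r)/4 - r*cos(2*r)/2 - 7*sin(2*r)/4 - 11*cos(2*r)/8 + C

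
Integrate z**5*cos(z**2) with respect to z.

Let u = z², du = 2z dz; rewrite as (1/2)∫ u^2·cos(1u) du.
Now integrate by parts 2 times.

z**4*sin(z**2)/2 + z**2*cos(z**2) - sin(z**2) + C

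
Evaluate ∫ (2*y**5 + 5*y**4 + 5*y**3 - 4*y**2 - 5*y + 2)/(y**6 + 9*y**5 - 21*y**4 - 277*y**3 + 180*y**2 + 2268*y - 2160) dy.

Factor the denominator: (y - 4)*(y - 3)*(y - 1)*(y + 5)*(y + 6)**2.
Partial-fraction decomposition: -1472351/(198450*(y + 6)) - 5132/(315*(y + 6)**2) + 3823/(432*(y + 5)) + 5/(1764*(y - 1)) - 977/(1296*(y - 3)) + 1783/(1350*(y - 4)).
Integrate each term; A/(y−a) gives A·log|y−a|; A/(y−a)² gives −A/(y−a).

1783*log(y - 4)/1350 - 977*log(y - 3)/1296 + 5*log(y - 1)/1764 + 3823*log(y + 5)/432 - 1472351*log(y + 6)/198450 + 5132/(315*y + 1890) + C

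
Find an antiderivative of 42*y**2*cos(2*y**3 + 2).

7*sin(2*y**3 + 2) + C

Let u = 2*y**3 + 2, so du = (6*y**2) dy.
Rewriting, the integral becomes 7·∫ cos(u) du = 7·sin(u).
Substituting back, u = 2*y**3 + 2.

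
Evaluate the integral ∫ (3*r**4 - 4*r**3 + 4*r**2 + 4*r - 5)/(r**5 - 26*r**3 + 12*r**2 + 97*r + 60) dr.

587*log(r - 4)/225 - 89*log(r - 3)/64 - 69*log(r + 1)/200 + 1225*log(r + 5)/576 - 1/(40*r + 40) + C

Factor the denominator: (r - 4)*(r - 3)*(r + 1)**2*(r + 5).
Partial-fraction decomposition: 1225/(576*(r + 5)) - 69/(200*(r + 1)) + 1/(40*(r + 1)**2) - 89/(64*(r - 3)) + 587/(225*(r - 4)).
Integrate each term; A/(r−a) gives A·log|r−a|; A/(r−a)² gives −A/(r−a).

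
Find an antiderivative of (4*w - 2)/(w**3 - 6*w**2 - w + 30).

9*log(w - 5)/7 - log(w - 3) - 2*log(w + 2)/7 + C

Factor the denominator: (w - 5)*(w - 3)*(w + 2).
Partial-fraction decomposition: -2/(7*(w + 2)) - 1/(w - 3) + 9/(7*(w - 5)).
Integrate each term: A/(w−a) contributes A·log|w−a|.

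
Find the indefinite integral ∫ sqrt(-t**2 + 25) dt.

Substitute t = 5·sin(θ), so dt = 5·cos(θ) dθ and the radical becomes sqrt(-t**2 + 25) = 5·cos(θ) by the Pythagorean identity.
Integrate the resulting trig expression in θ, then back-substitute θ = asin(t/5), sin(θ) = t/5, cos(θ) = sqrt(-t**2 + 25)/5 (absorbing any constant into C).

t*sqrt(-t**2 + 25)/2 + 25*asin(t/5)/2 + C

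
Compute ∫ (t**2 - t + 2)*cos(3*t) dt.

Use integration by parts with u = t**2 - t + 2, dv = cos(3*t) dt, so v = sin(3*t)/3.
Apply parts 2 times (tabular method): alternate signs, differentiate u down to 0, integrate dv up.

t**2*sin(3*t)/3 - t*sin(3*t)/3 + 2*t*cos(3*t)/9 + 16*sin(3*t)/27 - cos(3*t)/9 + C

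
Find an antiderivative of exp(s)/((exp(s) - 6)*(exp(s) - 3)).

log(exp(s) - 6)/3 - log(exp(s) - 3)/3 + C

Let u = e^s, du = e^s ds.
The integral becomes ∫ du/((u-3)(u-6)); decompose into partial fractions.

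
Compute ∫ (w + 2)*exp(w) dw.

(w + 1)*exp(w) + C

Use integration by parts with u = w + 2, dv = exp(w) dw, so v = exp(w).
Apply parts 1 times (tabular method): alternate signs, differentiate u down to 0, integrate dv up.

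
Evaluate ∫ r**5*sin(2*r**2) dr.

-r**4*cos(2*r**2)/4 + r**2*sin(2*r**2)/4 + cos(2*r**2)/8 + C

Let u = r², du = 2r dr; rewrite as (1/2)∫ u^2·sin(2u) du.
Now integrate by parts 2 times.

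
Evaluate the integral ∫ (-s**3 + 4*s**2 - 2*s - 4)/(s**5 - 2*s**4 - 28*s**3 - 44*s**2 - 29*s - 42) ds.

-11*log(s - 7)/300 - 8*log(s + 2)/15 + 13*log(s + 3)/20 - log(s**2 + 1)/25 + 7*atan(s)/50 + C

Factor the denominator: (s - 7)*(s + 2)*(s + 3)*(s**2 + 1).
Partial-fraction decomposition: -(4*s - 7)/(50*(s**2 + 1)) + 13/(20*(s + 3)) - 8/(15*(s + 2)) - 11/(300*(s - 7)).
Integrate each term; A/(s−a) gives A·log|s−a|; the (Bs+D)/(s²+p²) term gives a log and an atan.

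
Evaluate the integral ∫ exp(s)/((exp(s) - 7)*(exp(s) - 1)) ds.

log(exp(s) - 7)/6 - log(exp(s) - 1)/6 + C

Let u = e^s, du = e^s ds.
The integral becomes ∫ du/((u-1)(u-7)); decompose into partial fractions.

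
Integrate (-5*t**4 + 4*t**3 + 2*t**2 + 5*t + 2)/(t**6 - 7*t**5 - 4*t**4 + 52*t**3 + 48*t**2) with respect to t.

17*log(t)/288 - 689*log(t - 6)/504 + 97*log(t - 4)/96 - 2*log(t + 1)/7 + 7*log(t + 2)/12 - 1/(24*t) + C

Factor the denominator: t**2*(t - 6)*(t - 4)*(t + 1)*(t + 2).
Partial-fraction decomposition: 7/(12*(t + 2)) - 2/(7*(t + 1)) + 97/(96*(t - 4)) - 689/(504*(t - 6)) + 17/(288*t) + 1/(24*t**2).
Integrate each term; A/(t−a) gives A·log|t−a|; A/(t−a)² gives −A/(t−a).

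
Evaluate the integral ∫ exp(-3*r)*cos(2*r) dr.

Let I denote the integral. Integrate by parts with u = cos(2*r), dv = exp(-3*r) dr, so v = -exp(-3*r)/3: I = -exp(-3*r)*cos(2*r)/3 − (2/3)·∫ exp(-3*r)*sin(2*r) dr.
Apply parts again with u = sin(2*r), dv = exp(-3*r) dr: ∫ exp(-3*r)*sin(2*r) dr = -exp(-3*r)*sin(2*r)/3 + (2/3)·I. Substituting back brings back I: I = 2*exp(-3*r)*sin(2*r)/9 - exp(-3*r)*cos(2*r)/3 − (4/9)·I.
Solving for I: (1 + 4/9)·I equals the remaining terms, so I = (9/13)·(2*exp(-3*r)*sin(2*r)/9 - exp(-3*r)*cos(2*r)/3).

2*exp(-3*r)*sin(2*r)/13 - 3*exp(-3*r)*cos(2*r)/13 + C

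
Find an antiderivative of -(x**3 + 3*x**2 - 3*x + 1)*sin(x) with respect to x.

x**3*cos(x) - 3*x**2*sin(x) + 3*x**2*cos(x) - 6*x*sin(x) - 9*x*cos(x) + 9*sin(x) - 5*cos(x) + C

Use integration by parts with u = x**3 + 3*x**2 - 3*x + 1, dv = -sin(x) dx, so v = cos(x).
Apply parts 3 times (tabular method): alternate signs, differentiate u down to 0, integrate dv up.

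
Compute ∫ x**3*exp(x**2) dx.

(x**2 - 1)*exp(x**2)/2 + C

Let u = x², du = 2x dx; rewrite as (1/2)∫ u^1·exp(1u) du.
Now integrate by parts 1 time.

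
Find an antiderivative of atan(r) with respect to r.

Use integration by parts with u = arctan(r), dv = dr.
Then du = 1/(r**2 + 1) dr.

r*atan(r) - log(r**2 + 1)/2 + C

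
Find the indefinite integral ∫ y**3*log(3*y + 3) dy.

Use integration by parts with u = log(3*y + 3), dv = y**3 dy.
Then du = 3/(3*y + 3) dy and v = y**4/4.

y**4*log(3*y + 3)/4 - y**4/16 + y**3/12 - y**2/8 + y/4 - log(y + 1)/4 + C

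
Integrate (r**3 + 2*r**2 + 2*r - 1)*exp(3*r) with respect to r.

(9*r**3 + 9*r**2 + 12*r - 13)*exp(3*r)/27 + C

Use integration by parts with u = r**3 + 2*r**2 + 2*r - 1, dv = exp(3*r) dr, so v = exp(3*r)/3.
Apply parts 3 times (tabular method): alternate signs, differentiate u down to 0, integrate dv up.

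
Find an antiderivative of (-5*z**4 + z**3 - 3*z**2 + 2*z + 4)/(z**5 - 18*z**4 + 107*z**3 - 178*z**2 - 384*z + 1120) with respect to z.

-11791*log(z - 7)/162 + 3061*log(z - 5)/14 - 4072*log(z - 4)/27 - 25*log(z + 2)/567 + 626/(9*z - 36) + C

Factor the denominator: (z - 7)*(z - 5)*(z - 4)**2*(z + 2).
Partial-fraction decomposition: -25/(567*(z + 2)) - 4072/(27*(z - 4)) - 626/(9*(z - 4)**2) + 3061/(14*(z - 5)) - 11791/(162*(z - 7)).
Integrate each term; A/(z−a) gives A·log|z−a|; A/(z−a)² gives −A/(z−a).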